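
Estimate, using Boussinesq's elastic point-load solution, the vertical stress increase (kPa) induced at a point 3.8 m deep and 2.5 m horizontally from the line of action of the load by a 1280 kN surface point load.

Boussinesq vertical stress below a point load on an elastic half-space:
Δσ_z = 3P/(2πz²) · [1 + (r/z)²]^(−5/2)
r/z = 2.5/3.8 = 0.65789; [1+(r/z)²]^(−5/2) = 0.40693.
Δσ_z = 3×1280/(2π×3.8²) × 0.40693 = 42.324 × 0.40693 = 17.22 kPa

Δσ_z ≈ 17.2 kPa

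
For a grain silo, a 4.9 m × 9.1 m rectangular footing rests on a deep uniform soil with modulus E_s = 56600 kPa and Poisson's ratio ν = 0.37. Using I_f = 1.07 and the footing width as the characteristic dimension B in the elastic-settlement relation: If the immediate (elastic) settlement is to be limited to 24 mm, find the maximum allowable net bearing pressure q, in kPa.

q ≈ 300 kPa

S_e = q·B·(1−ν²)/E_s · I_f  ⇒  q = S_e·E_s / (B·(1−ν²)·I_f).
q = 0.024 × 56600 / (4.9 × 0.8631 × 1.07) = 300.2 kPa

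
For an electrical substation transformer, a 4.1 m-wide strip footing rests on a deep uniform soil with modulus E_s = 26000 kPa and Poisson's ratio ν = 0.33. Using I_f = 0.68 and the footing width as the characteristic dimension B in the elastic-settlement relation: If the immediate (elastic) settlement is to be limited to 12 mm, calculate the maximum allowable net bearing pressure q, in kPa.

S_e = q·B·(1−ν²)/E_s · I_f  ⇒  q = S_e·E_s / (B·(1−ν²)·I_f).
q = 0.012 × 26000 / (4.1 × 0.8911 × 0.68) = 125.6 kPa

q ≈ 126 kPa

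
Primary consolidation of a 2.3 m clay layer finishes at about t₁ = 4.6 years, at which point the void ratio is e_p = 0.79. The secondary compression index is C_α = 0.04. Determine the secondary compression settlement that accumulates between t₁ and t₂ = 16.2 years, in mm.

Secondary compression: S_s = C_α·H/(1+e_p)·log₁₀(t₂/t₁)
S_s = 0.04×2.3/(1+0.79)×log₁₀(16.2/4.6)
    = 0.0514 × 0.5468 = 0.0281 m

S_s ≈ 28.1 mm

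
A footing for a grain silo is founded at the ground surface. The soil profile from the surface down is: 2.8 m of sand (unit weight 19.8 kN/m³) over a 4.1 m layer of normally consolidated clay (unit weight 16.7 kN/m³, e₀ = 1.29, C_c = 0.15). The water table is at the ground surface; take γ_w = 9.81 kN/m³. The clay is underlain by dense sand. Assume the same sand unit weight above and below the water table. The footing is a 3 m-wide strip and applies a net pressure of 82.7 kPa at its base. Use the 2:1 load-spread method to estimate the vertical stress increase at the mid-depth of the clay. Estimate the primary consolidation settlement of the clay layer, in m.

Mid-depth of clay below the ground surface: z = 2.8 + 4.1/2 = 4.85 m.
Total vertical stress at mid-clay: σ_v = 19.8×2.8 + 16.7×2.05 = 89.675 kPa.
Pore pressure: u = 9.81×(4.85 − 0) = 47.578 kPa.
Initial effective stress: σ'_0 = σ_v − u = 89.675 − 47.578 = 42.097 kPa.
Stress increase at mid-clay by the 2:1 spreading method:
Δσ = qB/(B+z) = 82.7×3/(3+4.85) = 31.605 kPa
Final effective stress: σ'_f = σ'_0 + Δσ = 42.097 + 31.605 = 73.702 kPa.
Normally consolidated clay, so the full stress increment lies on the virgin compression line:
S_c = C_c·H/(1+e₀)·log₁₀(σ'_f/σ'_0) = 0.15×4.1/(1+1.29)×log₁₀(73.702/42.097)
    = 0.26856 × 0.24323 = 0.06532 m

S_c ≈ 0.0653 m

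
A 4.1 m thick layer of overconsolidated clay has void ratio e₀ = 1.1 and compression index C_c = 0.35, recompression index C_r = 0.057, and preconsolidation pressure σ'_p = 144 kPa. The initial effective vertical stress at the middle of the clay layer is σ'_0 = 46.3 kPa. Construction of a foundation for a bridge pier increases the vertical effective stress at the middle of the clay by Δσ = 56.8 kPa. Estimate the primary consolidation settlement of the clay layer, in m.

S_c ≈ 0.0387 m

Final effective stress: σ'_f = 46.3 + 56.8 = 103.1 kPa.
σ'_f = 103.1 ≤ σ'_p = 144 kPa, so the clay remains overconsolidated and only the recompression index applies:
S_c = C_r·H/(1+e₀)·log₁₀(σ'_f/σ'_0) = 0.057×4.1/2.1×log₁₀(103.1/46.3)
    = 0.11129 × 0.34768 = 0.03869 m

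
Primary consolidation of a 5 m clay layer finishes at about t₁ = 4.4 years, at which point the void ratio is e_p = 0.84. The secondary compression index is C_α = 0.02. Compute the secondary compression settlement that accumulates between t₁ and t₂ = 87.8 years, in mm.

S_s ≈ 70.7 mm

Secondary compression: S_s = C_α·H/(1+e_p)·log₁₀(t₂/t₁)
S_s = 0.02×5/(1+0.84)×log₁₀(87.8/4.4)
    = 0.05435 × 1.3 = 0.07065 m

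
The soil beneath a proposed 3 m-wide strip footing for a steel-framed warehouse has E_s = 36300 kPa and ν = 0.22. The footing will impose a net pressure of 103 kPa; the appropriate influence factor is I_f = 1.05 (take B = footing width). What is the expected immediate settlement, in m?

S_e ≈ 0.00851 m

Immediate (elastic) settlement: S_e = q·B·(1−ν²)/E_s · I_f.
S_e = 103 × 3 × (1 − 0.22²) / 36300 × 1.05
    = 103 × 3 × 0.9516 / 36300 × 1.05
    = 0.008505 m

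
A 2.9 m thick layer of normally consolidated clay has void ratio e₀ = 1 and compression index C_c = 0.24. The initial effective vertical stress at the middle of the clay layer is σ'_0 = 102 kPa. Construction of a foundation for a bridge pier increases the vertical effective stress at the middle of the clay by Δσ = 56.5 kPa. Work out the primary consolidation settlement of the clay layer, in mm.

S_c ≈ 66.6 mm

Final effective stress: σ'_f = σ'_0 + Δσ = 102 + 56.5 = 158.5 kPa.
Normally consolidated clay, so the full stress increment lies on the virgin compression line:
S_c = C_c·H/(1+e₀)·log₁₀(σ'_f/σ'_0) = 0.24×2.9/(1+1)×log₁₀(158.5/102)
    = 0.348 × 0.19143 = 0.06662 m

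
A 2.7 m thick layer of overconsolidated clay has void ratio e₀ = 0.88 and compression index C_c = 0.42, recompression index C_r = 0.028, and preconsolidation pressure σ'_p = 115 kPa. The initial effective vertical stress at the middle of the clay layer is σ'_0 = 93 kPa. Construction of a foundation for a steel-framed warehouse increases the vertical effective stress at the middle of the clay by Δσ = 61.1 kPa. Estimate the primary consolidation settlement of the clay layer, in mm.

Final effective stress: σ'_f = 93 + 61.1 = 154.1 kPa.
σ'_f = 154.1 > σ'_p = 115 kPa, so the stress path crosses the preconsolidation pressure — recompression up to σ'_p, then virgin compression beyond:
S_c = H/(1+e₀)·[C_r·log₁₀(σ'_p/σ'_0) + C_c·log₁₀(σ'_f/σ'_p)]
    = 2.7/1.88 × [0.028×log₁₀(115/93) + 0.42×log₁₀(154.1/115)]
    = 1.4362 × [0.002582 + 0.053384] = 0.08038 m

S_c ≈ 80.4 mm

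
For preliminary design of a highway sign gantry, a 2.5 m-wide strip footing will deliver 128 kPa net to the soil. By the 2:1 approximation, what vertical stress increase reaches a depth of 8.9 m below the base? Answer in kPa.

Δσ_z ≈ 28.1 kPa

By the 2:1 method the load spreads at 1 horizontal : 2 vertical, so at depth z the loaded area has grown by z in each plan dimension:
Δσ = qB/(B+z) = 128×2.5/(2.5+8.9) = 28.07 kPa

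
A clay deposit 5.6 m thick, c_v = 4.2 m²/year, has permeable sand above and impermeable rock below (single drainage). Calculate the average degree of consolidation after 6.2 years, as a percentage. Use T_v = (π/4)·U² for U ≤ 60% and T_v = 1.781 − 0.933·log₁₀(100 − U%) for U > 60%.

Drainage path length: H_d = H = 5.6 m (single drainage).
T_v = c_v·t/H_d² = 4.2×6.2/5.6² = 0.83036.
T_v = 0.83036 corresponds to the U > 60% branch:
U = 1 − 10^((1.781 − T_v)/0.933)/100 = 0.8956

U ≈ 89.6 %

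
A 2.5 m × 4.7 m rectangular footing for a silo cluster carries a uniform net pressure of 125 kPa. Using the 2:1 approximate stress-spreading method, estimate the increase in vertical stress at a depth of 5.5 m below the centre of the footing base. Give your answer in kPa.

By the 2:1 method the load spreads at 1 horizontal : 2 vertical, so at depth z the loaded area has grown by z in each plan dimension:
Δσ = qBL/((B+z)(L+z)) = 125×2.5×4.7/((2.5+5.5)(4.7+5.5)) = 17.999 kPa

Δσ_z ≈ 18 kPa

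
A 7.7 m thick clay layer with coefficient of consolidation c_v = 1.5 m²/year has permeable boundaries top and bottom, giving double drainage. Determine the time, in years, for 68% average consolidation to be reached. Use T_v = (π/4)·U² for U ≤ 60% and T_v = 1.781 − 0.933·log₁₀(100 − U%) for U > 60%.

Drainage path length: H_d = H/2 = 3.85 m (double drainage).
U > 60%: T_v = 1.781 − 0.933·log₁₀(100 − 68) = 0.3767.
t = T_v·H_d²/c_v = 0.3767×3.85²/1.5 = 3.722 years.

t ≈ 3.72 years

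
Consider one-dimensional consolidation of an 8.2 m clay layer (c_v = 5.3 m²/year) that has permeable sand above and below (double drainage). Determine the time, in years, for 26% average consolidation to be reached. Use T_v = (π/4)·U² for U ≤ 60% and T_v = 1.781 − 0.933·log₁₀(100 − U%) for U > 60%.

Drainage path length: H_d = H/2 = 4.1 m (double drainage).
U ≤ 60%: T_v = (π/4)·U² = (π/4)×0.26² = 0.053093.
t = T_v·H_d²/c_v = 0.053093×4.1²/5.3 = 0.1684 years.

t ≈ 0.168 years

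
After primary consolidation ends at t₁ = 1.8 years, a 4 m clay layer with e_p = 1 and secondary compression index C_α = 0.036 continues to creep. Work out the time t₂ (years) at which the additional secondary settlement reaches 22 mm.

t₂ ≈ 3.64 years

S_s = C_α·H/(1+e_p)·log₁₀(t₂/t₁) ⇒ log₁₀(t₂/t₁) = S_s·(1+e_p)/(C_α·H).
log₁₀(t₂/t₁) = 0.022 × (1+1) / (0.036×4) = 0.3056
t₂ = t₁ × 10^0.3056 = 1.8 × 2.021 = 3.638 years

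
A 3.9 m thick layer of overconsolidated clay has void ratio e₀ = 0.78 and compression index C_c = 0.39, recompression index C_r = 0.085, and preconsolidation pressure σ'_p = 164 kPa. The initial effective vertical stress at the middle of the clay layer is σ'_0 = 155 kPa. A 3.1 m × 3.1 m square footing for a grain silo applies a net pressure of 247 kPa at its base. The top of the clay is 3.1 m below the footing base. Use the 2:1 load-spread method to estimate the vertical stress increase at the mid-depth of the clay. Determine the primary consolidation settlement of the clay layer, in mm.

S_c ≈ 60.6 mm

Mid-depth of clay below the footing base: z = 3.1 + 3.9/2 = 5.05 m.
Stress increase at mid-clay by the 2:1 spreading method:
Δσ = qBL/((B+z)(L+z)) = 247×3.1×3.1/((3.1+5.05)(3.1+5.05)) = 35.736 kPa
Final effective stress: σ'_f = 155 + 35.736 = 190.74 kPa.
σ'_f = 190.74 > σ'_p = 164 kPa, so the stress path crosses the preconsolidation pressure — recompression up to σ'_p, then virgin compression beyond:
S_c = H/(1+e₀)·[C_r·log₁₀(σ'_p/σ'_0) + C_c·log₁₀(σ'_f/σ'_p)]
    = 3.9/1.78 × [0.085×log₁₀(164/155) + 0.39×log₁₀(190.74/164)]
    = 2.191 × [0.0020835 + 0.025583] = 0.06062 m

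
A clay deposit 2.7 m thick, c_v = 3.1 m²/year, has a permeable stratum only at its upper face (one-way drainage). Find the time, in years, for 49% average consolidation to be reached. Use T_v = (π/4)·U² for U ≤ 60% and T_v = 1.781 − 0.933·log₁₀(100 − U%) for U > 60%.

t ≈ 0.443 years

Drainage path length: H_d = H = 2.7 m (single drainage).
U ≤ 60%: T_v = (π/4)·U² = (π/4)×0.49² = 0.18857.
t = T_v·H_d²/c_v = 0.18857×2.7²/3.1 = 0.4434 years.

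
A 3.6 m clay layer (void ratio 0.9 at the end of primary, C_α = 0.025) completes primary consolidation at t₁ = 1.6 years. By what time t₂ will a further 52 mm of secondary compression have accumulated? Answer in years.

t₂ ≈ 20 years

S_s = C_α·H/(1+e_p)·log₁₀(t₂/t₁) ⇒ log₁₀(t₂/t₁) = S_s·(1+e_p)/(C_α·H).
log₁₀(t₂/t₁) = 0.052 × (1+0.9) / (0.025×3.6) = 1.098
t₂ = t₁ × 10^1.098 = 1.6 × 12.53 = 20.04 years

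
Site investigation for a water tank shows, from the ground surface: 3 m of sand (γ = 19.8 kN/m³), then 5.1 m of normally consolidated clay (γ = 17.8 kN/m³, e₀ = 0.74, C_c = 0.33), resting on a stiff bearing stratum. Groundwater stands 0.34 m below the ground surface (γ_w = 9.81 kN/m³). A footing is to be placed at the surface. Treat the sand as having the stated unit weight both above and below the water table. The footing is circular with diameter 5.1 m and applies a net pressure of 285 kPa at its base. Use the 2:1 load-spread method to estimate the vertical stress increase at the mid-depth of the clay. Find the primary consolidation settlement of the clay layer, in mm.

Mid-depth of clay below the ground surface: z = 3 + 5.1/2 = 5.55 m.
Total vertical stress at mid-clay: σ_v = 19.8×3 + 17.8×2.55 = 104.79 kPa.
Pore pressure: u = 9.81×(5.55 − 0.34) = 51.11 kPa.
Initial effective stress: σ'_0 = σ_v − u = 104.79 − 51.11 = 53.68 kPa.
Stress increase at mid-clay by the 2:1 spreading method:
Δσ ≈ qD²/(D+z)² = 285×5.1²/(5.1+5.55)² = 65.356 kPa
Final effective stress: σ'_f = σ'_0 + Δσ = 53.68 + 65.356 = 119.04 kPa.
Normally consolidated clay, so the full stress increment lies on the virgin compression line:
S_c = C_c·H/(1+e₀)·log₁₀(σ'_f/σ'_0) = 0.33×5.1/(1+0.74)×log₁₀(119.04/53.68)
    = 0.96724 × 0.34588 = 0.3345 m

S_c ≈ 335 mm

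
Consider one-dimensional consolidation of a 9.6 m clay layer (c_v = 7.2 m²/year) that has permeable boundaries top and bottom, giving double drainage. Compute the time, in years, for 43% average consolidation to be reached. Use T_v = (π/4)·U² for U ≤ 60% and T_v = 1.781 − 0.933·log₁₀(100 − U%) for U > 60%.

Drainage path length: H_d = H/2 = 4.8 m (double drainage).
U ≤ 60%: T_v = (π/4)·U² = (π/4)×0.43² = 0.14522.
t = T_v·H_d²/c_v = 0.14522×4.8²/7.2 = 0.4647 years.

t ≈ 0.465 years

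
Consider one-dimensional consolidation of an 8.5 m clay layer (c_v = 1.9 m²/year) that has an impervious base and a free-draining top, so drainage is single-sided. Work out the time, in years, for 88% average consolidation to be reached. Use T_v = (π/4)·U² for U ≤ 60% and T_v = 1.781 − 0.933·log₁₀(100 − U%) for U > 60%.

Drainage path length: H_d = H = 8.5 m (single drainage).
U > 60%: T_v = 1.781 − 0.933·log₁₀(100 − 88) = 0.77412.
t = T_v·H_d²/c_v = 0.77412×8.5²/1.9 = 29.44 years.

t ≈ 29.4 years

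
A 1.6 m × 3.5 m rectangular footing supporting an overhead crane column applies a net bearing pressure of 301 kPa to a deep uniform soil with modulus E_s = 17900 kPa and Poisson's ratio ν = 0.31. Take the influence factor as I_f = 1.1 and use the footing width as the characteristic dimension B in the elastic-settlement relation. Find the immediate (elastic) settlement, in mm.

S_e ≈ 26.8 mm

Immediate (elastic) settlement: S_e = q·B·(1−ν²)/E_s · I_f.
S_e = 301 × 1.6 × (1 − 0.31²) / 17900 × 1.1
    = 301 × 1.6 × 0.9039 / 17900 × 1.1
    = 0.02675 m = 26.75 mm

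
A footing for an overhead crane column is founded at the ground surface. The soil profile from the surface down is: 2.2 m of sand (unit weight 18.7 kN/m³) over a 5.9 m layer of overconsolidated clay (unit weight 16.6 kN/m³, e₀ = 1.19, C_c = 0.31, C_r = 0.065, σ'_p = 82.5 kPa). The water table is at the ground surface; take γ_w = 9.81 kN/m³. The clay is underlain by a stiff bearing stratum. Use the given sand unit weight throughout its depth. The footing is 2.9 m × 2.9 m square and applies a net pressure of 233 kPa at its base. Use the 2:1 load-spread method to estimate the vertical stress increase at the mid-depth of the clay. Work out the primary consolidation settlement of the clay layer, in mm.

Mid-depth of clay below the ground surface: z = 2.2 + 5.9/2 = 5.15 m.
Total vertical stress at mid-clay: σ_v = 18.7×2.2 + 16.6×2.95 = 90.11 kPa.
Pore pressure: u = 9.81×(5.15 − 0) = 50.522 kPa.
Initial effective stress: σ'_0 = σ_v − u = 90.11 − 50.522 = 39.588 kPa.
Stress increase at mid-clay by the 2:1 spreading method:
Δσ = qBL/((B+z)(L+z)) = 233×2.9×2.9/((2.9+5.15)(2.9+5.15)) = 30.238 kPa
Final effective stress: σ'_f = 39.588 + 30.238 = 69.826 kPa.
σ'_f = 69.826 ≤ σ'_p = 82.5 kPa, so the clay remains overconsolidated and only the recompression index applies:
S_c = C_r·H/(1+e₀)·log₁₀(σ'_f/σ'_0) = 0.065×5.9/2.19×log₁₀(69.826/39.588)
    = 0.17512 × 0.24645 = 0.04316 m

S_c ≈ 43.2 mm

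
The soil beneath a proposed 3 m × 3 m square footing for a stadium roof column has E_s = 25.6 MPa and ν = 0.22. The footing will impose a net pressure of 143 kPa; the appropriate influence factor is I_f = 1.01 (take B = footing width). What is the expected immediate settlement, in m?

Immediate (elastic) settlement: S_e = q·B·(1−ν²)/E_s · I_f.
E_s = 25.6 MPa = 25600 kPa.
S_e = 143 × 3 × (1 − 0.22²) / 25600 × 1.01
    = 143 × 3 × 0.9516 / 25600 × 1.01
    = 0.01611 m

S_e ≈ 0.0161 m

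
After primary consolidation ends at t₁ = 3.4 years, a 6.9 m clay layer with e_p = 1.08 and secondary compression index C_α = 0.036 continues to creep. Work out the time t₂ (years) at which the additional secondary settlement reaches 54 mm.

t₂ ≈ 9.63 years

S_s = C_α·H/(1+e_p)·log₁₀(t₂/t₁) ⇒ log₁₀(t₂/t₁) = S_s·(1+e_p)/(C_α·H).
log₁₀(t₂/t₁) = 0.054 × (1+1.08) / (0.036×6.9) = 0.4522
t₂ = t₁ × 10^0.4522 = 3.4 × 2.833 = 9.631 years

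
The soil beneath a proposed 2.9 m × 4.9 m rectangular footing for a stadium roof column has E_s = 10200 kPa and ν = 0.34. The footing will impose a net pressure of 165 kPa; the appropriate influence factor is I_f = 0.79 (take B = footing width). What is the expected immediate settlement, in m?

S_e ≈ 0.0328 m

Immediate (elastic) settlement: S_e = q·B·(1−ν²)/E_s · I_f.
S_e = 165 × 2.9 × (1 − 0.34²) / 10200 × 0.79
    = 165 × 2.9 × 0.8844 / 10200 × 0.79
    = 0.03278 m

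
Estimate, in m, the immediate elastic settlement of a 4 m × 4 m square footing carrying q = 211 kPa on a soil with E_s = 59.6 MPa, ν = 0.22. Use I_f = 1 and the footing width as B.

Immediate (elastic) settlement: S_e = q·B·(1−ν²)/E_s · I_f.
E_s = 59.6 MPa = 59600 kPa.
S_e = 211 × 4 × (1 − 0.22²) / 59600 × 1
    = 211 × 4 × 0.9516 / 59600 × 1
    = 0.01348 m

S_e ≈ 0.0135 m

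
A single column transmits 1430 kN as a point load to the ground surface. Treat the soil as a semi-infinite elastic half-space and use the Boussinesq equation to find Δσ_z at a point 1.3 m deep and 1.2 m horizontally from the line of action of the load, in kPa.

Δσ_z ≈ 86.5 kPa

Boussinesq vertical stress below a point load on an elastic half-space:
Δσ_z = 3P/(2πz²) · [1 + (r/z)²]^(−5/2)
r/z = 1.2/1.3 = 0.92308; [1+(r/z)²]^(−5/2) = 0.21422.
Δσ_z = 3×1430/(2π×1.3²) × 0.21422 = 404.01 × 0.21422 = 86.55 kPa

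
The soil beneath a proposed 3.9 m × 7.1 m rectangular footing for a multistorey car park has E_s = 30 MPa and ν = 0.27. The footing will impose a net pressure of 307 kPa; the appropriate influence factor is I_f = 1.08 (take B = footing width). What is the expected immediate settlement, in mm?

Immediate (elastic) settlement: S_e = q·B·(1−ν²)/E_s · I_f.
E_s = 30 MPa = 30000 kPa.
S_e = 307 × 3.9 × (1 − 0.27²) / 30000 × 1.08
    = 307 × 3.9 × 0.9271 / 30000 × 1.08
    = 0.03996 m = 39.96 mm

S_e ≈ 40 mm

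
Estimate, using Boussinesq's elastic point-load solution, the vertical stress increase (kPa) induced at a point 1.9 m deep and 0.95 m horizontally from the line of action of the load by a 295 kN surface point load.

Boussinesq vertical stress below a point load on an elastic half-space:
Δσ_z = 3P/(2πz²) · [1 + (r/z)²]^(−5/2)
r/z = 0.95/1.9 = 0.5; [1+(r/z)²]^(−5/2) = 0.57243.
Δσ_z = 3×295/(2π×1.9²) × 0.57243 = 39.017 × 0.57243 = 22.33 kPa

Δσ_z ≈ 22.3 kPa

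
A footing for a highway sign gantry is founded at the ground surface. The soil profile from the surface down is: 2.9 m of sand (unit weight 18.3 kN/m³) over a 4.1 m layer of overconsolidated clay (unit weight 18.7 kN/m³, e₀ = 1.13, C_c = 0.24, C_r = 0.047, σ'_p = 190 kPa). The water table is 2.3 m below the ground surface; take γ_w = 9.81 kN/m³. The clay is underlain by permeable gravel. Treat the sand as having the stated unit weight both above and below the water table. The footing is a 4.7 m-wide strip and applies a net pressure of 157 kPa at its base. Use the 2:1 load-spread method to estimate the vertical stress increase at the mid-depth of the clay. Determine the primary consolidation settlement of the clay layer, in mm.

Mid-depth of clay below the ground surface: z = 2.9 + 4.1/2 = 4.95 m.
Total vertical stress at mid-clay: σ_v = 18.3×2.9 + 18.7×2.05 = 91.405 kPa.
Pore pressure: u = 9.81×(4.95 − 2.3) = 25.997 kPa.
Initial effective stress: σ'_0 = σ_v − u = 91.405 − 25.997 = 65.408 kPa.
Stress increase at mid-clay by the 2:1 spreading method:
Δσ = qB/(B+z) = 157×4.7/(4.7+4.95) = 76.466 kPa
Final effective stress: σ'_f = 65.408 + 76.466 = 141.87 kPa.
σ'_f = 141.87 ≤ σ'_p = 190 kPa, so the clay remains overconsolidated and only the recompression index applies:
S_c = C_r·H/(1+e₀)·log₁₀(σ'_f/σ'_0) = 0.047×4.1/2.13×log₁₀(141.87/65.408)
    = 0.09047 × 0.33626 = 0.03042 m

S_c ≈ 30.4 mm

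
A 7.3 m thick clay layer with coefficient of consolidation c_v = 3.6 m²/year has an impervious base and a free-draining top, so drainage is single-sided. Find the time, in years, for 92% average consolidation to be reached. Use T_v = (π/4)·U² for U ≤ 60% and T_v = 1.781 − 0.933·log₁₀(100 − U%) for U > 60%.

Drainage path length: H_d = H = 7.3 m (single drainage).
U > 60%: T_v = 1.781 − 0.933·log₁₀(100 − 92) = 0.93842.
t = T_v·H_d²/c_v = 0.93842×7.3²/3.6 = 13.89 years.

t ≈ 13.9 years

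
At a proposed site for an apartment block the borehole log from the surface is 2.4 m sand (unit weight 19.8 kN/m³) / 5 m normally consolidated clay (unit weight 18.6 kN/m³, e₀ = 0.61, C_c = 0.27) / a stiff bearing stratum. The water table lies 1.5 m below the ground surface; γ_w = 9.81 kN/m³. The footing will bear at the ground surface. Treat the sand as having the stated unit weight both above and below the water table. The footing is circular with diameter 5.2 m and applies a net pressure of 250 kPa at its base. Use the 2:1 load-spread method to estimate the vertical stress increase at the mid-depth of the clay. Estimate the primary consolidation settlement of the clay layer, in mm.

Mid-depth of clay below the ground surface: z = 2.4 + 5/2 = 4.9 m.
Total vertical stress at mid-clay: σ_v = 19.8×2.4 + 18.6×2.5 = 94.02 kPa.
Pore pressure: u = 9.81×(4.9 − 1.5) = 33.354 kPa.
Initial effective stress: σ'_0 = σ_v − u = 94.02 − 33.354 = 60.666 kPa.
Stress increase at mid-clay by the 2:1 spreading method:
Δσ ≈ qD²/(D+z)² = 250×5.2²/(5.2+4.9)² = 66.268 kPa
Final effective stress: σ'_f = σ'_0 + Δσ = 60.666 + 66.268 = 126.93 kPa.
Normally consolidated clay, so the full stress increment lies on the virgin compression line:
S_c = C_c·H/(1+e₀)·log₁₀(σ'_f/σ'_0) = 0.27×5/(1+0.61)×log₁₀(126.93/60.666)
    = 0.83851 × 0.32062 = 0.2688 m

S_c ≈ 269 mm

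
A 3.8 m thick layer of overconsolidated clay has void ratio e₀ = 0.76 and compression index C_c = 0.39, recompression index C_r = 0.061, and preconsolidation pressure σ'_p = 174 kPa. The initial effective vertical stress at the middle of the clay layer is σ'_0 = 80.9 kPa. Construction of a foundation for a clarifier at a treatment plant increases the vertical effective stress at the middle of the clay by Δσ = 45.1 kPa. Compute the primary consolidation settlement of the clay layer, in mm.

S_c ≈ 25.3 mm

Final effective stress: σ'_f = 80.9 + 45.1 = 126 kPa.
σ'_f = 126 ≤ σ'_p = 174 kPa, so the clay remains overconsolidated and only the recompression index applies:
S_c = C_r·H/(1+e₀)·log₁₀(σ'_f/σ'_0) = 0.061×3.8/1.76×log₁₀(126/80.9)
    = 0.13171 × 0.19242 = 0.02534 m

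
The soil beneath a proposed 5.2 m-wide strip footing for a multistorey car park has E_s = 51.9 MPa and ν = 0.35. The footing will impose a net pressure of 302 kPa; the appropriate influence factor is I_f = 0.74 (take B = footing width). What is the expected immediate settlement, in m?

S_e ≈ 0.0196 m

Immediate (elastic) settlement: S_e = q·B·(1−ν²)/E_s · I_f.
E_s = 51.9 MPa = 51900 kPa.
S_e = 302 × 5.2 × (1 − 0.35²) / 51900 × 0.74
    = 302 × 5.2 × 0.8775 / 51900 × 0.74
    = 0.01965 m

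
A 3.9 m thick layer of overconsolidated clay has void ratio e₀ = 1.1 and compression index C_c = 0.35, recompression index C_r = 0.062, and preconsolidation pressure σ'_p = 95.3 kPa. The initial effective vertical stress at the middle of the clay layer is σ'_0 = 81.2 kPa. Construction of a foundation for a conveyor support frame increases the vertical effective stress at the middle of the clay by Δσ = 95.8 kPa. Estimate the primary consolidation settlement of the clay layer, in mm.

Final effective stress: σ'_f = 81.2 + 95.8 = 177 kPa.
σ'_f = 177 > σ'_p = 95.3 kPa, so the stress path crosses the preconsolidation pressure — recompression up to σ'_p, then virgin compression beyond:
S_c = H/(1+e₀)·[C_r·log₁₀(σ'_p/σ'_0) + C_c·log₁₀(σ'_f/σ'_p)]
    = 3.9/2.1 × [0.062×log₁₀(95.3/81.2) + 0.35×log₁₀(177/95.3)]
    = 1.8571 × [0.0043113 + 0.094108] = 0.1828 m

S_c ≈ 183 mm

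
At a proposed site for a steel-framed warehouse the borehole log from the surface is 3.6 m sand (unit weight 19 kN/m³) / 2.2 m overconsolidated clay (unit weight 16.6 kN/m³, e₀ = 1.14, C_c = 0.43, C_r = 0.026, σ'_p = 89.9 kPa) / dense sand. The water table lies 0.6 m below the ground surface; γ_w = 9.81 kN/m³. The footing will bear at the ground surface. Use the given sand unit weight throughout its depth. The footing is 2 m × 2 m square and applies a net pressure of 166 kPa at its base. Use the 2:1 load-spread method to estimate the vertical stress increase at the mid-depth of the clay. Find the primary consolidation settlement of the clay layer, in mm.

Mid-depth of clay below the ground surface: z = 3.6 + 2.2/2 = 4.7 m.
Total vertical stress at mid-clay: σ_v = 19×3.6 + 16.6×1.1 = 86.66 kPa.
Pore pressure: u = 9.81×(4.7 − 0.6) = 40.221 kPa.
Initial effective stress: σ'_0 = σ_v − u = 86.66 − 40.221 = 46.439 kPa.
Stress increase at mid-clay by the 2:1 spreading method:
Δσ = qBL/((B+z)(L+z)) = 166×2×2/((2+4.7)(2+4.7)) = 14.792 kPa
Final effective stress: σ'_f = 46.439 + 14.792 = 61.231 kPa.
σ'_f = 61.231 ≤ σ'_p = 89.9 kPa, so the clay remains overconsolidated and only the recompression index applies:
S_c = C_r·H/(1+e₀)·log₁₀(σ'_f/σ'_0) = 0.026×2.2/2.14×log₁₀(61.231/46.439)
    = 0.026728 × 0.12009 = 0.00321 m

S_c ≈ 3.21 mm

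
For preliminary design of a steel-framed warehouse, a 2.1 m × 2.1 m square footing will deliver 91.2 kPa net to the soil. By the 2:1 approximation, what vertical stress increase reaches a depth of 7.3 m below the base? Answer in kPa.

By the 2:1 method the load spreads at 1 horizontal : 2 vertical, so at depth z the loaded area has grown by z in each plan dimension:
Δσ = qBL/((B+z)(L+z)) = 91.2×2.1×2.1/((2.1+7.3)(2.1+7.3)) = 4.5517 kPa

Δσ_z ≈ 4.55 kPa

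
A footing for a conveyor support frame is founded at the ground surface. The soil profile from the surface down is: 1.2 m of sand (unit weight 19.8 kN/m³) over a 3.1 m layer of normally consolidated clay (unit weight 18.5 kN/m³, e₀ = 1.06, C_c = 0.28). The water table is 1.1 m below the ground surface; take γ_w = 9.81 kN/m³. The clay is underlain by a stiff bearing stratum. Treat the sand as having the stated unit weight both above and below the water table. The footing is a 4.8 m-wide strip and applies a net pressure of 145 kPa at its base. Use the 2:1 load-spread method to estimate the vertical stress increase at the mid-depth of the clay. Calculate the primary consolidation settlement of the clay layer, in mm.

Mid-depth of clay below the ground surface: z = 1.2 + 3.1/2 = 2.75 m.
Total vertical stress at mid-clay: σ_v = 19.8×1.2 + 18.5×1.55 = 52.435 kPa.
Pore pressure: u = 9.81×(2.75 − 1.1) = 16.186 kPa.
Initial effective stress: σ'_0 = σ_v − u = 52.435 − 16.186 = 36.249 kPa.
Stress increase at mid-clay by the 2:1 spreading method:
Δσ = qB/(B+z) = 145×4.8/(4.8+2.75) = 92.185 kPa
Final effective stress: σ'_f = σ'_0 + Δσ = 36.249 + 92.185 = 128.43 kPa.
Normally consolidated clay, so the full stress increment lies on the virgin compression line:
S_c = C_c·H/(1+e₀)·log₁₀(σ'_f/σ'_0) = 0.28×3.1/(1+1.06)×log₁₀(128.43/36.249)
    = 0.42136 × 0.54937 = 0.2315 m

S_c ≈ 231 mm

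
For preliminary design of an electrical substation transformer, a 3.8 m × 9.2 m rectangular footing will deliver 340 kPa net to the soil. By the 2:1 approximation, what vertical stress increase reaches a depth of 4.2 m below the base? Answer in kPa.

Δσ_z ≈ 111 kPa

By the 2:1 method the load spreads at 1 horizontal : 2 vertical, so at depth z the loaded area has grown by z in each plan dimension:
Δσ = qBL/((B+z)(L+z)) = 340×3.8×9.2/((3.8+4.2)(9.2+4.2)) = 110.88 kPa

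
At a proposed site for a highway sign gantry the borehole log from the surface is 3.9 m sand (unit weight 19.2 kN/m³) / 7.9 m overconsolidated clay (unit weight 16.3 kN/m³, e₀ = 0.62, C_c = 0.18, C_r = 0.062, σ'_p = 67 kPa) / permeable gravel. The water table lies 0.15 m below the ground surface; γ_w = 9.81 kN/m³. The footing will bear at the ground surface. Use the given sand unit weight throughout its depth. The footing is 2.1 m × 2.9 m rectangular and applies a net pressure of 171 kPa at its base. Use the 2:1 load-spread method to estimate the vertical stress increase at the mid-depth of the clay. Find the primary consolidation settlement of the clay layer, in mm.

S_c ≈ 41.7 mm

Mid-depth of clay below the ground surface: z = 3.9 + 7.9/2 = 7.85 m.
Total vertical stress at mid-clay: σ_v = 19.2×3.9 + 16.3×3.95 = 139.26 kPa.
Pore pressure: u = 9.81×(7.85 − 0.15) = 75.537 kPa.
Initial effective stress: σ'_0 = σ_v − u = 139.26 − 75.537 = 63.723 kPa.
Stress increase at mid-clay by the 2:1 spreading method:
Δσ = qBL/((B+z)(L+z)) = 171×2.1×2.9/((2.1+7.85)(2.9+7.85)) = 9.736 kPa
Final effective stress: σ'_f = 63.723 + 9.736 = 73.459 kPa.
σ'_f = 73.459 > σ'_p = 67 kPa, so the stress path crosses the preconsolidation pressure — recompression up to σ'_p, then virgin compression beyond:
S_c = H/(1+e₀)·[C_r·log₁₀(σ'_p/σ'_0) + C_c·log₁₀(σ'_f/σ'_p)]
    = 7.9/1.62 × [0.062×log₁₀(67/63.723) + 0.18×log₁₀(73.459/67)]
    = 4.8765 × [0.0013503 + 0.0071946] = 0.04167 m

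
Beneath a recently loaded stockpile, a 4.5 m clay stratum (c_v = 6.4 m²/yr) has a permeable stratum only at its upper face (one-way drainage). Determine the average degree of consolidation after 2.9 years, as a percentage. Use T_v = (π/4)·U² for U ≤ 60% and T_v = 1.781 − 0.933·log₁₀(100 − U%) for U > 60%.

Drainage path length: H_d = H = 4.5 m (single drainage).
T_v = c_v·t/H_d² = 6.4×2.9/4.5² = 0.91654.
T_v = 0.91654 corresponds to the U > 60% branch:
U = 1 − 10^((1.781 − T_v)/0.933)/100 = 0.9156

U ≈ 91.6 %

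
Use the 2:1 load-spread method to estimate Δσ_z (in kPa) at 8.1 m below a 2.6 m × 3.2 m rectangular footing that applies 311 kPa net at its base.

By the 2:1 method the load spreads at 1 horizontal : 2 vertical, so at depth z the loaded area has grown by z in each plan dimension:
Δσ = qBL/((B+z)(L+z)) = 311×2.6×3.2/((2.6+8.1)(3.2+8.1)) = 21.4 kPa

Δσ_z ≈ 21.4 kPa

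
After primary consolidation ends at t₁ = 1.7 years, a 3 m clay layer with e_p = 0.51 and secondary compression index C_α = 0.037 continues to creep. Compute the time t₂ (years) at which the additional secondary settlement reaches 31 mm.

S_s = C_α·H/(1+e_p)·log₁₀(t₂/t₁) ⇒ log₁₀(t₂/t₁) = S_s·(1+e_p)/(C_α·H).
log₁₀(t₂/t₁) = 0.031 × (1+0.51) / (0.037×3) = 0.4217
t₂ = t₁ × 10^0.4217 = 1.7 × 2.641 = 4.489 years

t₂ ≈ 4.49 years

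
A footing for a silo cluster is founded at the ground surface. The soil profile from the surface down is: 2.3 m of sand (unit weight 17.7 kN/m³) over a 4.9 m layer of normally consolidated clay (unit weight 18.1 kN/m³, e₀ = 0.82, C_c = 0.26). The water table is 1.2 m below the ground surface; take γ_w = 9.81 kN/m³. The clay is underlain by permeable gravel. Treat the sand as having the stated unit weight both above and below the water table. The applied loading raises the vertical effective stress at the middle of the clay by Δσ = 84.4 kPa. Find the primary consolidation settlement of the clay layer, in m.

S_c ≈ 0.3 m

Mid-depth of clay below the ground surface: z = 2.3 + 4.9/2 = 4.75 m.
Total vertical stress at mid-clay: σ_v = 17.7×2.3 + 18.1×2.45 = 85.055 kPa.
Pore pressure: u = 9.81×(4.75 − 1.2) = 34.825 kPa.
Initial effective stress: σ'_0 = σ_v − u = 85.055 − 34.825 = 50.23 kPa.
Final effective stress: σ'_f = σ'_0 + Δσ = 50.23 + 84.4 = 134.63 kPa.
Normally consolidated clay, so the full stress increment lies on the virgin compression line:
S_c = C_c·H/(1+e₀)·log₁₀(σ'_f/σ'_0) = 0.26×4.9/(1+0.82)×log₁₀(134.63/50.23)
    = 0.7 × 0.42818 = 0.2997 m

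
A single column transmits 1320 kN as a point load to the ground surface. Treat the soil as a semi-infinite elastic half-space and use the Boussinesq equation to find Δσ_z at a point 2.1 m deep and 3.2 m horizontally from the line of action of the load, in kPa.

Δσ_z ≈ 7.11 kPa

Boussinesq vertical stress below a point load on an elastic half-space:
Δσ_z = 3P/(2πz²) · [1 + (r/z)²]^(−5/2)
r/z = 3.2/2.1 = 1.5238; [1+(r/z)²]^(−5/2) = 0.049717.
Δσ_z = 3×1320/(2π×2.1²) × 0.049717 = 142.91 × 0.049717 = 7.105 kPa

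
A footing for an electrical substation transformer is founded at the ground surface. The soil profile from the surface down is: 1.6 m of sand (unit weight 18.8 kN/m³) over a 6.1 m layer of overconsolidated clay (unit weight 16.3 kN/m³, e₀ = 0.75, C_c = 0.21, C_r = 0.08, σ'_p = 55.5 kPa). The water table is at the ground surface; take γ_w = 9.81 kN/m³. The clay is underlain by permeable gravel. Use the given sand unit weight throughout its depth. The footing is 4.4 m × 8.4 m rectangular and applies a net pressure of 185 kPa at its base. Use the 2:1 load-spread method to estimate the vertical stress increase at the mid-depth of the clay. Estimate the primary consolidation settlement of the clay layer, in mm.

Mid-depth of clay below the ground surface: z = 1.6 + 6.1/2 = 4.65 m.
Total vertical stress at mid-clay: σ_v = 18.8×1.6 + 16.3×3.05 = 79.795 kPa.
Pore pressure: u = 9.81×(4.65 − 0) = 45.617 kPa.
Initial effective stress: σ'_0 = σ_v − u = 79.795 − 45.617 = 34.178 kPa.
Stress increase at mid-clay by the 2:1 spreading method:
Δσ = qBL/((B+z)(L+z)) = 185×4.4×8.4/((4.4+4.65)(8.4+4.65)) = 57.895 kPa
Final effective stress: σ'_f = 34.178 + 57.895 = 92.073 kPa.
σ'_f = 92.073 > σ'_p = 55.5 kPa, so the stress path crosses the preconsolidation pressure — recompression up to σ'_p, then virgin compression beyond:
S_c = H/(1+e₀)·[C_r·log₁₀(σ'_p/σ'_0) + C_c·log₁₀(σ'_f/σ'_p)]
    = 6.1/1.75 × [0.08×log₁₀(55.5/34.178) + 0.21×log₁₀(92.073/55.5)]
    = 3.4857 × [0.016844 + 0.046166] = 0.2196 m

S_c ≈ 220 mm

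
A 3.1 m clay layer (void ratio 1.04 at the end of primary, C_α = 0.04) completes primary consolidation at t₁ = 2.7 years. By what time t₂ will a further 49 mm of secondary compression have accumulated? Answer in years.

t₂ ≈ 17.3 years

S_s = C_α·H/(1+e_p)·log₁₀(t₂/t₁) ⇒ log₁₀(t₂/t₁) = S_s·(1+e_p)/(C_α·H).
log₁₀(t₂/t₁) = 0.049 × (1+1.04) / (0.04×3.1) = 0.8061
t₂ = t₁ × 10^0.8061 = 2.7 × 6.399 = 17.28 years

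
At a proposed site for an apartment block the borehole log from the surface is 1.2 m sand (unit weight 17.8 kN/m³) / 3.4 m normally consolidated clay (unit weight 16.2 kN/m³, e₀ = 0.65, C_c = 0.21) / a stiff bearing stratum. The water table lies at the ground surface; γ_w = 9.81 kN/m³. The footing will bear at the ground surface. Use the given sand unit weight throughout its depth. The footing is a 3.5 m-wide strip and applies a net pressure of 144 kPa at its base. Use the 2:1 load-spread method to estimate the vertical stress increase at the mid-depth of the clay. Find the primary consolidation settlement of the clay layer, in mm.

S_c ≈ 297 mm

Mid-depth of clay below the ground surface: z = 1.2 + 3.4/2 = 2.9 m.
Total vertical stress at mid-clay: σ_v = 17.8×1.2 + 16.2×1.7 = 48.9 kPa.
Pore pressure: u = 9.81×(2.9 − 0) = 28.449 kPa.
Initial effective stress: σ'_0 = σ_v − u = 48.9 − 28.449 = 20.451 kPa.
Stress increase at mid-clay by the 2:1 spreading method:
Δσ = qB/(B+z) = 144×3.5/(3.5+2.9) = 78.75 kPa
Final effective stress: σ'_f = σ'_0 + Δσ = 20.451 + 78.75 = 99.201 kPa.
Normally consolidated clay, so the full stress increment lies on the virgin compression line:
S_c = C_c·H/(1+e₀)·log₁₀(σ'_f/σ'_0) = 0.21×3.4/(1+0.65)×log₁₀(99.201/20.451)
    = 0.43273 × 0.6858 = 0.2968 m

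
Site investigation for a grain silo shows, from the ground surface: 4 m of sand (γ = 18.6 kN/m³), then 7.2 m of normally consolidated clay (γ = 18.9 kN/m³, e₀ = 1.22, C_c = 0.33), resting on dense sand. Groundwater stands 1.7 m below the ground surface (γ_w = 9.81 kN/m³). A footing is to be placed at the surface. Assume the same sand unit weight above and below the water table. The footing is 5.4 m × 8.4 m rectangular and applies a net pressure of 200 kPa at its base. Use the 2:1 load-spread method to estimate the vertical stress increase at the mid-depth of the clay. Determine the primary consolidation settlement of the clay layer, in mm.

Mid-depth of clay below the ground surface: z = 4 + 7.2/2 = 7.6 m.
Total vertical stress at mid-clay: σ_v = 18.6×4 + 18.9×3.6 = 142.44 kPa.
Pore pressure: u = 9.81×(7.6 − 1.7) = 57.879 kPa.
Initial effective stress: σ'_0 = σ_v − u = 142.44 − 57.879 = 84.561 kPa.
Stress increase at mid-clay by the 2:1 spreading method:
Δσ = qBL/((B+z)(L+z)) = 200×5.4×8.4/((5.4+7.6)(8.4+7.6)) = 43.615 kPa
Final effective stress: σ'_f = σ'_0 + Δσ = 84.561 + 43.615 = 128.18 kPa.
Normally consolidated clay, so the full stress increment lies on the virgin compression line:
S_c = C_c·H/(1+e₀)·log₁₀(σ'_f/σ'_0) = 0.33×7.2/(1+1.22)×log₁₀(128.18/84.561)
    = 1.0703 × 0.18065 = 0.1933 m

S_c ≈ 193 mm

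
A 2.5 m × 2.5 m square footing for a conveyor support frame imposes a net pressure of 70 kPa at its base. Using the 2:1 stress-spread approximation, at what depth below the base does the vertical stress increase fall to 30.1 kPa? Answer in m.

z ≈ 1.31 m

2:1 spreading — at depth z the loaded area has grown by z in each plan dimension:
qB²/(B+z)² = Δσ_z ⇒ z = B(√(q/Δσ_z) − 1) = 2.5×(√(70/30.1) − 1) = 1.312 m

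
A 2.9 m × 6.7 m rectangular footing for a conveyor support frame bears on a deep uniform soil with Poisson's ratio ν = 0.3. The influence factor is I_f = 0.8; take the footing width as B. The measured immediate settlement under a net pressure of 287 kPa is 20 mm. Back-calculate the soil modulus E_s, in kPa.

S_e = q·B·(1−ν²)/E_s · I_f  ⇒  E_s = q·B·(1−ν²)·I_f / S_e.
E_s = 287 × 2.9 × 0.91 × 0.8 / 0.02 = 30300 kPa

E_s ≈ 30300 kPa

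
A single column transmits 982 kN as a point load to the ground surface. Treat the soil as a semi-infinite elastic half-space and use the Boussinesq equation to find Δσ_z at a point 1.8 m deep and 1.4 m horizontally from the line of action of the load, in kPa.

Boussinesq vertical stress below a point load on an elastic half-space:
Δσ_z = 3P/(2πz²) · [1 + (r/z)²]^(−5/2)
r/z = 1.4/1.8 = 0.77778; [1+(r/z)²]^(−5/2) = 0.30645.
Δσ_z = 3×982/(2π×1.8²) × 0.30645 = 144.71 × 0.30645 = 44.35 kPa

Δσ_z ≈ 44.3 kPa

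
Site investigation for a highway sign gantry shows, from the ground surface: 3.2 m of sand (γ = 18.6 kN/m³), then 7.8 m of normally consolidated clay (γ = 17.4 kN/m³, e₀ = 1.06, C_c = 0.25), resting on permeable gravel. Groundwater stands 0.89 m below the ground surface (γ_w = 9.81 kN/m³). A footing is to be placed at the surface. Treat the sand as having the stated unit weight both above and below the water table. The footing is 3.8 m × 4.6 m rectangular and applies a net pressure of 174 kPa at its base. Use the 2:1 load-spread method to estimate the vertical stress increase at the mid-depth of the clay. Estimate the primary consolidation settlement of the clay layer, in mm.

Mid-depth of clay below the ground surface: z = 3.2 + 7.8/2 = 7.1 m.
Total vertical stress at mid-clay: σ_v = 18.6×3.2 + 17.4×3.9 = 127.38 kPa.
Pore pressure: u = 9.81×(7.1 − 0.89) = 60.92 kPa.
Initial effective stress: σ'_0 = σ_v − u = 127.38 − 60.92 = 66.46 kPa.
Stress increase at mid-clay by the 2:1 spreading method:
Δσ = qBL/((B+z)(L+z)) = 174×3.8×4.6/((3.8+7.1)(4.6+7.1)) = 23.849 kPa
Final effective stress: σ'_f = σ'_0 + Δσ = 66.46 + 23.849 = 90.309 kPa.
Normally consolidated clay, so the full stress increment lies on the virgin compression line:
S_c = C_c·H/(1+e₀)·log₁₀(σ'_f/σ'_0) = 0.25×7.8/(1+1.06)×log₁₀(90.309/66.46)
    = 0.9466 × 0.13317 = 0.1261 m

S_c ≈ 126 mm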